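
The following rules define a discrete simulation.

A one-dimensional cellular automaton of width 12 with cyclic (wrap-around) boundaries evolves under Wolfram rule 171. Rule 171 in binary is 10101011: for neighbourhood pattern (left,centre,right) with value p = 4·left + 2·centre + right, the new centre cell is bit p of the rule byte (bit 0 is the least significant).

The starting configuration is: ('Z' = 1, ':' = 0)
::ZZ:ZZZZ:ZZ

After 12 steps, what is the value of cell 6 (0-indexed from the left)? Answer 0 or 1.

step 0: ::ZZ:ZZZZ:ZZ
step 1: :ZZ:ZZZZ:ZZ:
step 2: ZZ:ZZZZ:ZZ::
step 3: Z:ZZZZ:ZZ::Z
step 4: :ZZZZ:ZZ::ZZ
step 5: ZZZZ:ZZ::ZZ:
step 6: ZZZ:ZZ::ZZ:Z
step 7: ZZ:ZZ::ZZ:ZZ
step 8: Z:ZZ::ZZ:ZZZ
step 9: :ZZ::ZZ:ZZZZ
step 10: ZZ::ZZ:ZZZZ:
step 11: Z::ZZ:ZZZZ:Z
step 12: ::ZZ:ZZZZ:ZZ

1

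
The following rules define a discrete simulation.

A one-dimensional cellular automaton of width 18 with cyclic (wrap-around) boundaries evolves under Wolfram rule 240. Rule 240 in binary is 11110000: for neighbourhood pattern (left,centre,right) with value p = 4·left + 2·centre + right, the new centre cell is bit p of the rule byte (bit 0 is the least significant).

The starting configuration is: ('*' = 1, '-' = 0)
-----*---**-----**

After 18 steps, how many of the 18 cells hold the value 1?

0) -----*---**-----**
1) *-----*---**-----*
2) **-----*---**-----
3) -**-----*---**----
4) --**-----*---**---
5) ---**-----*---**--
6) ----**-----*---**-
7) -----**-----*---**
8) *-----**-----*---*
9) **-----**-----*---
10) -**-----**-----*--
11) --**-----**-----*-
12) ---**-----**-----*
13) *---**-----**-----
14) -*---**-----**----
15) --*---**-----**---
16) ---*---**-----**--
17) ----*---**-----**-
18) -----*---**-----**

5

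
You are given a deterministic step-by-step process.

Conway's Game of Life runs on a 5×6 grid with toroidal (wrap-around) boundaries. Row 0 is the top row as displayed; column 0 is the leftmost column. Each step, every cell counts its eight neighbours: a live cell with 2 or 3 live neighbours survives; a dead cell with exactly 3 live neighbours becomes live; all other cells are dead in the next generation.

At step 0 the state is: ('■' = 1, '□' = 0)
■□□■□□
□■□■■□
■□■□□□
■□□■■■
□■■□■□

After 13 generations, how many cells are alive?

4

step 0: ■□□■□□
□■□■■□
■□■□□□
■□□■■■
□■■□■□
step 1: ■□□□□■
■■□■■■
■□■□□□
■□□□■□
□■■□□□
step 2: □□□■□□
□□■■■□
□□■□□□
■□■■□■
□■□□□□
step 3: □□□■■□
□□■□■□
□□□□□■
■□■■□□
■■□■■□
step 4: □■□□□□
□□□□■■
□■■□■■
■□■■□□
■■□□□□
step 5: □■□□□■
□■■■■■
□■■□□□
□□□■■□
■□□□□□
step 6: □■□■□■
□□□■■■
■■□□□■
□■■■□□
■□□□■■
step 7: □□■■□□
□■□■□□
□■□□□■
□□■■□□
□□□□□■
step 8: □□■■■□
■■□■■□
■■□■■□
■□■□■□
□□□□■□
step 9: □■■□□□
■□□□□□
□□□□□□
■□■□■□
□■■□■□
step 10: ■□■■□□
□■□□□□
□■□□□■
□□■□□■
■□□□□■
step 11: ■□■□□■
□■□□□□
□■■□□□
□■□□■■
■□■■■■
step 12: □□■□□□
□□□□□□
□■■□□□
□□□□□□
□□■□□□
step 13: □□□□□□
□■■□□□
□□□□□□
□■■□□□
□□□□□□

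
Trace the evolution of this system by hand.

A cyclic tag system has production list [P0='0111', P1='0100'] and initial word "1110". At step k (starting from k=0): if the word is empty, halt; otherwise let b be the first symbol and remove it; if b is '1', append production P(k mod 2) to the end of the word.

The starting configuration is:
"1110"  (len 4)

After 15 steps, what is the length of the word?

[0] "1110"  (len 4)
[1] "1100111"  (len 7)
[2] "1001110100"  (len 10)
[3] "0011101000111"  (len 13)
[4] "011101000111"  (len 12)
[5] "11101000111"  (len 11)
[6] "11010001110100"  (len 14)
[7] "10100011101000111"  (len 17)
[8] "01000111010001110100"  (len 20)
[9] "1000111010001110100"  (len 19)
[10] "0001110100011101000100"  (len 22)
[11] "001110100011101000100"  (len 21)
[12] "01110100011101000100"  (len 20)
[13] "1110100011101000100"  (len 19)
[14] "1101000111010001000100"  (len 22)
[15] "1010001110100010001000111"  (len 25)

25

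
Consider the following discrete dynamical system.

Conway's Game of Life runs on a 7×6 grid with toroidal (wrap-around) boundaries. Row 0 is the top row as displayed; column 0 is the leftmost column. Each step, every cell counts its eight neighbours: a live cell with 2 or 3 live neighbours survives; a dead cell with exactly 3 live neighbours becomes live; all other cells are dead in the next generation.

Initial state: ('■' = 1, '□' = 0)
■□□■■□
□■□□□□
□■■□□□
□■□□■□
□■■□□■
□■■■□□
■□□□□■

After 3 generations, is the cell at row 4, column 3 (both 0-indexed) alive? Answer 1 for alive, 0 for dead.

1

step 0: ■□□■■□
□■□□□□
□■■□□□
□■□□■□
□■■□□■
□■■■□□
■□□□□■
step 1: ■■□□■□
■■□■□□
■■■□□□
□□□■□□
□□□□■□
□□□■■■
■□□□□■
step 2: □□■□■□
□□□■□□
■□□■□□
□■■■□□
□□□□□■
■□□■□□
□■□■□□
step 3: □□■□■□
□□■■■□
□■□■■□
■■■■■□
■■□■■□
■□■□■□
□■□■■□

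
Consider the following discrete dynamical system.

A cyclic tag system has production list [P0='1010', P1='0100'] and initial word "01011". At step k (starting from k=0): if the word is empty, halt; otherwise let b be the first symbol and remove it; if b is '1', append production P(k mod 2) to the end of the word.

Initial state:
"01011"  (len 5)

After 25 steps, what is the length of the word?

gen 0: "01011"  (len 5)
gen 1: "1011"  (len 4)
gen 2: "0110100"  (len 7)
gen 3: "110100"  (len 6)
gen 4: "101000100"  (len 9)
gen 5: "010001001010"  (len 12)
gen 6: "10001001010"  (len 11)
gen 7: "00010010101010"  (len 14)
gen 8: "0010010101010"  (len 13)
gen 9: "010010101010"  (len 12)
gen 10: "10010101010"  (len 11)
gen 11: "00101010101010"  (len 14)
gen 12: "0101010101010"  (len 13)
gen 13: "101010101010"  (len 12)
gen 14: "010101010100100"  (len 15)
gen 15: "10101010100100"  (len 14)
gen 16: "01010101001000100"  (len 17)
gen 17: "1010101001000100"  (len 16)
gen 18: "0101010010001000100"  (len 19)
gen 19: "101010010001000100"  (len 18)
gen 20: "010100100010001000100"  (len 21)
gen 21: "10100100010001000100"  (len 20)
gen 22: "01001000100010001000100"  (len 23)
gen 23: "1001000100010001000100"  (len 22)
gen 24: "0010001000100010001000100"  (len 25)
gen 25: "010001000100010001000100"  (len 24)

24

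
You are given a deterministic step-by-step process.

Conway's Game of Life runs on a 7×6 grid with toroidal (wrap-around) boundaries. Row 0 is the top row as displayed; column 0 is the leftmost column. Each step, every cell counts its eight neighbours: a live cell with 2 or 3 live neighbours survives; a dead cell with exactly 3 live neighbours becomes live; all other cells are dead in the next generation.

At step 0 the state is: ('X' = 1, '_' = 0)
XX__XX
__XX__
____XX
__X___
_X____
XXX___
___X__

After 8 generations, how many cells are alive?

0) XX__XX
__XX__
____XX
__X___
_X____
XXX___
___X__
1) XX__XX
_XXX__
__X_X_
______
X_____
XXX___
___XX_
2) XX___X
______
_XX___
______
X_____
XXXX_X
___XX_
3) X___XX
__X___
______
_X____
X_X__X
XXXX_X
___X__
4) ___XXX
_____X
______
XX____
___XXX
___X_X
___X__
5) ___X_X
_____X
X_____
X___XX
__XX_X
__XX_X
__XX_X
6) X_XX_X
X___XX
X___X_
XX_XX_
_XX___
XX___X
X____X
7) ___X__
______
______
X__XX_
___XX_
__X__X
__X___
8) ______
______
______
___XXX
__X___
__X_X_
__XX__

8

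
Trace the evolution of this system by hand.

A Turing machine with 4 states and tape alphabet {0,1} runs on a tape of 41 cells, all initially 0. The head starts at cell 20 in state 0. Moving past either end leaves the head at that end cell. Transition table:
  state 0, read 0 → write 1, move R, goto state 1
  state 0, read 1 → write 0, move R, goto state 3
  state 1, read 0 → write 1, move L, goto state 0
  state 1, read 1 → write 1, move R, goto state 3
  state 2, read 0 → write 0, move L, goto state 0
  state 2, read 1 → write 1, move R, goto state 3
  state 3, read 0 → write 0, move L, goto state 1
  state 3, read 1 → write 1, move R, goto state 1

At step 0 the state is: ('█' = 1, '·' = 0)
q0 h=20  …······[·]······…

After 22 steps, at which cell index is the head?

28

gen 0: q0 h=20  …······[·]······…
gen 1: q1 h=21  …·····█[·]······…
gen 2: q0 h=20  …······[█]█·····…
gen 3: q3 h=21  …······[█]······…
gen 4: q1 h=22  …·····█[·]······…
gen 5: q0 h=21  …······[█]█·····…
gen 6: q3 h=22  …······[█]······…
gen 7: q1 h=23  …·····█[·]······…
gen 8: q0 h=22  …······[█]█·····…
gen 9: q3 h=23  …······[█]······…
gen 10: q1 h=24  …·····█[·]······…
gen 11: q0 h=23  …······[█]█·····…
gen 12: q3 h=24  …······[█]······…
gen 13: q1 h=25  …·····█[·]······…
gen 14: q0 h=24  …······[█]█·····…
gen 15: q3 h=25  …······[█]······…
gen 16: q1 h=26  …·····█[·]······…
gen 17: q0 h=25  …······[█]█·····…
gen 18: q3 h=26  …······[█]······…
gen 19: q1 h=27  …·····█[·]······…
gen 20: q0 h=26  …······[█]█·····…
gen 21: q3 h=27  …······[█]······…
gen 22: q1 h=28  …·····█[·]······…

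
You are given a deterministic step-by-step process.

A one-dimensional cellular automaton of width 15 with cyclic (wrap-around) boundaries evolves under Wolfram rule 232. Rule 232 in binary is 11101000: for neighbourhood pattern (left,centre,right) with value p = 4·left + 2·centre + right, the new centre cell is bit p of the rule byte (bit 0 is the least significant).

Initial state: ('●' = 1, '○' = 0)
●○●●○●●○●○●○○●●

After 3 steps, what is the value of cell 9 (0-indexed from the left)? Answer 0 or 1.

0

gen 0: ●○●●○●●○●○●○○●●
gen 1: ●●●●●●●●○●○○○●●
gen 2: ●●●●●●●●●○○○○●●
gen 3: ●●●●●●●●●○○○○●●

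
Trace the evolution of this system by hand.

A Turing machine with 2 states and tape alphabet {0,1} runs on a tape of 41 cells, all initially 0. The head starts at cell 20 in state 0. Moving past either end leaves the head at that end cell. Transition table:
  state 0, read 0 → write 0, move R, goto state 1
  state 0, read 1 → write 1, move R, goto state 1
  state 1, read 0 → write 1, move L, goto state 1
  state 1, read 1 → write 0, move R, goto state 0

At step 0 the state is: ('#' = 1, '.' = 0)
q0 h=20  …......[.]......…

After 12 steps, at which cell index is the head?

gen 0: q0 h=20  …......[.]......…
gen 1: q1 h=21  …......[.]......…
gen 2: q1 h=20  …......[.]#.....…
gen 3: q1 h=19  …......[.]##....…
gen 4: q1 h=18  …......[.]###...…
gen 5: q1 h=17  …......[.]####..…
gen 6: q1 h=16  …......[.]#####.…
gen 7: q1 h=15  …......[.]######…
gen 8: q1 h=14  …......[.]######…
gen 9: q1 h=13  …......[.]######…
gen 10: q1 h=12  …......[.]######…
gen 11: q1 h=11  …......[.]######…
gen 12: q1 h=10  …......[.]######…

10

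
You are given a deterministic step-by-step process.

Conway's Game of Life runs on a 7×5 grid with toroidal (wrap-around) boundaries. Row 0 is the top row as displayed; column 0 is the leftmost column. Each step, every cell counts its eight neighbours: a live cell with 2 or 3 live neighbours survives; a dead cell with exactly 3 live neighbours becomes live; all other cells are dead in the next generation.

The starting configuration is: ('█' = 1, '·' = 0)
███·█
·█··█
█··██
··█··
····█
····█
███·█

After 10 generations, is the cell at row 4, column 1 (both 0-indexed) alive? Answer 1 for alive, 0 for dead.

0

[0] ███·█
·█··█
█··██
··█··
····█
····█
███·█
[1] ·····
·····
█████
█····
···█·
·█··█
··█··
[2] ·····
█████
█████
█····
█···█
··██·
·····
[3] █████
·····
·····
··█··
██·██
···██
·····
[4] █████
█████
·····
█████
██···
··██·
·█···
[5] ·····
·····
·····
··███
·····
█·█··
·····
[6] ·····
·····
···█·
···█·
·██·█
·····
·····
[7] ·····
·····
·····
···██
··██·
·····
·····
[8] ·····
·····
·····
··███
··███
·····
·····
[9] ·····
·····
···█·
··█·█
··█·█
···█·
·····
[10] ·····
·····
···█·
··█·█
··█·█
···█·
·····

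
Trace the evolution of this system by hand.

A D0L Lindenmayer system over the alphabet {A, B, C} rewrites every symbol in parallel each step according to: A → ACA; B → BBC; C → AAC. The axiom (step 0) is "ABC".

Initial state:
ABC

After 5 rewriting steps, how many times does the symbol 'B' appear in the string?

32

t=0: ABC
t=1: ACABBCAAC
t=2: ACAAACACABBCBBCAACACAACAAAC
t=3: ACAAACACAACAACAAACACAAACACABBCBBCAACBBCBBCAACACAACAAACACAAACACAACAAACACAACAACAAAC
t=4: ACAAACACAACAACAAACACAAACACAACAAACACAACAAACACAACAACAAACACAA…CACAACAAACACAACAACAAACACAAACACAACAAACACAACAAACACAACAACAAAC  (len 243)
t=5: ACAAACACAACAACAAACACAAACACAACAAACACAACAAACACAACAACAAACACAA…CACAACAAACACAACAACAAACACAAACACAACAAACACAACAAACACAACAACAAAC  (len 729)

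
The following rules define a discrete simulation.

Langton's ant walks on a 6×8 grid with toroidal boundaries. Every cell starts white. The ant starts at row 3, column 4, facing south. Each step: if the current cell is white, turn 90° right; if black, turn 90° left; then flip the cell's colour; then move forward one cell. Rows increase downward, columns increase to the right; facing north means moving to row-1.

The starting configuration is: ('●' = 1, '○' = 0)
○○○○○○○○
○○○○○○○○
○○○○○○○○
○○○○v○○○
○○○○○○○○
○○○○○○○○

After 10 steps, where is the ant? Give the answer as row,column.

k=0  ○○○○○○○○
○○○○○○○○
○○○○○○○○
○○○○v○○○
○○○○○○○○
○○○○○○○○
k=1  ○○○○○○○○
○○○○○○○○
○○○○○○○○
○○○<●○○○
○○○○○○○○
○○○○○○○○
k=2  ○○○○○○○○
○○○○○○○○
○○○^○○○○
○○○●●○○○
○○○○○○○○
○○○○○○○○
k=3  ○○○○○○○○
○○○○○○○○
○○○●>○○○
○○○●●○○○
○○○○○○○○
○○○○○○○○
k=4  ○○○○○○○○
○○○○○○○○
○○○●●○○○
○○○●v○○○
○○○○○○○○
○○○○○○○○
k=5  ○○○○○○○○
○○○○○○○○
○○○●●○○○
○○○●○>○○
○○○○○○○○
○○○○○○○○
k=6  ○○○○○○○○
○○○○○○○○
○○○●●○○○
○○○●○●○○
○○○○○v○○
○○○○○○○○
k=7  ○○○○○○○○
○○○○○○○○
○○○●●○○○
○○○●○●○○
○○○○<●○○
○○○○○○○○
k=8  ○○○○○○○○
○○○○○○○○
○○○●●○○○
○○○●^●○○
○○○○●●○○
○○○○○○○○
k=9  ○○○○○○○○
○○○○○○○○
○○○●●○○○
○○○●●>○○
○○○○●●○○
○○○○○○○○
k=10  ○○○○○○○○
○○○○○○○○
○○○●●^○○
○○○●●○○○
○○○○●●○○
○○○○○○○○

2,5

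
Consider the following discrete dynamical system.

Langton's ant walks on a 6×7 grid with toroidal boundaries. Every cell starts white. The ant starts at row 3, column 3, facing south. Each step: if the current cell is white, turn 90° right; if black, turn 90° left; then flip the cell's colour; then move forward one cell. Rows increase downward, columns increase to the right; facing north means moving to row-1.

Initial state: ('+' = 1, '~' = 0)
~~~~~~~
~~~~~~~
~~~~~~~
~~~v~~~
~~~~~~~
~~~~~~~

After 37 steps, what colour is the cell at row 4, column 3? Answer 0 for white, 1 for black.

1

t=0: ~~~~~~~
~~~~~~~
~~~~~~~
~~~v~~~
~~~~~~~
~~~~~~~
t=1: ~~~~~~~
~~~~~~~
~~~~~~~
~~<+~~~
~~~~~~~
~~~~~~~
t=2: ~~~~~~~
~~~~~~~
~~^~~~~
~~++~~~
~~~~~~~
~~~~~~~
t=3: ~~~~~~~
~~~~~~~
~~+>~~~
~~++~~~
~~~~~~~
~~~~~~~
t=4: ~~~~~~~
~~~~~~~
~~++~~~
~~+v~~~
~~~~~~~
~~~~~~~
t=5: ~~~~~~~
~~~~~~~
~~++~~~
~~+~>~~
~~~~~~~
~~~~~~~
t=6: ~~~~~~~
~~~~~~~
~~++~~~
~~+~+~~
~~~~v~~
~~~~~~~
t=7: ~~~~~~~
~~~~~~~
~~++~~~
~~+~+~~
~~~<+~~
~~~~~~~
t=8: ~~~~~~~
~~~~~~~
~~++~~~
~~+^+~~
~~~++~~
~~~~~~~
t=9: ~~~~~~~
~~~~~~~
~~++~~~
~~++>~~
~~~++~~
~~~~~~~
t=10: ~~~~~~~
~~~~~~~
~~++^~~
~~++~~~
~~~++~~
~~~~~~~
t=11: ~~~~~~~
~~~~~~~
~~+++>~
~~++~~~
~~~++~~
~~~~~~~
t=12: ~~~~~~~
~~~~~~~
~~++++~
~~++~v~
~~~++~~
~~~~~~~
t=13: ~~~~~~~
~~~~~~~
~~++++~
~~++<+~
~~~++~~
~~~~~~~
t=14: ~~~~~~~
~~~~~~~
~~++^+~
~~++++~
~~~++~~
~~~~~~~
t=15: ~~~~~~~
~~~~~~~
~~+<~+~
~~++++~
~~~++~~
~~~~~~~
t=16: ~~~~~~~
~~~~~~~
~~+~~+~
~~+v++~
~~~++~~
~~~~~~~
t=17: ~~~~~~~
~~~~~~~
~~+~~+~
~~+~>+~
~~~++~~
~~~~~~~
t=18: ~~~~~~~
~~~~~~~
~~+~^+~
~~+~~+~
~~~++~~
~~~~~~~
t=19: ~~~~~~~
~~~~~~~
~~+~+>~
~~+~~+~
~~~++~~
~~~~~~~
t=20: ~~~~~~~
~~~~~^~
~~+~+~~
~~+~~+~
~~~++~~
~~~~~~~
t=21: ~~~~~~~
~~~~~+>
~~+~+~~
~~+~~+~
~~~++~~
~~~~~~~
t=22: ~~~~~~~
~~~~~++
~~+~+~v
~~+~~+~
~~~++~~
~~~~~~~
t=23: ~~~~~~~
~~~~~++
~~+~+<+
~~+~~+~
~~~++~~
~~~~~~~
t=24: ~~~~~~~
~~~~~^+
~~+~+++
~~+~~+~
~~~++~~
~~~~~~~
t=25: ~~~~~~~
~~~~<~+
~~+~+++
~~+~~+~
~~~++~~
~~~~~~~
t=26: ~~~~^~~
~~~~+~+
~~+~+++
~~+~~+~
~~~++~~
~~~~~~~
t=27: ~~~~+>~
~~~~+~+
~~+~+++
~~+~~+~
~~~++~~
~~~~~~~
t=28: ~~~~++~
~~~~+v+
~~+~+++
~~+~~+~
~~~++~~
~~~~~~~
t=29: ~~~~++~
~~~~<++
~~+~+++
~~+~~+~
~~~++~~
~~~~~~~
t=30: ~~~~++~
~~~~~++
~~+~v++
~~+~~+~
~~~++~~
~~~~~~~
t=31: ~~~~++~
~~~~~++
~~+~~>+
~~+~~+~
~~~++~~
~~~~~~~
t=32: ~~~~++~
~~~~~^+
~~+~~~+
~~+~~+~
~~~++~~
~~~~~~~
t=33: ~~~~++~
~~~~<~+
~~+~~~+
~~+~~+~
~~~++~~
~~~~~~~
t=34: ~~~~^+~
~~~~+~+
~~+~~~+
~~+~~+~
~~~++~~
~~~~~~~
t=35: ~~~<~+~
~~~~+~+
~~+~~~+
~~+~~+~
~~~++~~
~~~~~~~
t=36: ~~~+~+~
~~~~+~+
~~+~~~+
~~+~~+~
~~~++~~
~~~^~~~
t=37: ~~~+~+~
~~~~+~+
~~+~~~+
~~+~~+~
~~~++~~
~~~+>~~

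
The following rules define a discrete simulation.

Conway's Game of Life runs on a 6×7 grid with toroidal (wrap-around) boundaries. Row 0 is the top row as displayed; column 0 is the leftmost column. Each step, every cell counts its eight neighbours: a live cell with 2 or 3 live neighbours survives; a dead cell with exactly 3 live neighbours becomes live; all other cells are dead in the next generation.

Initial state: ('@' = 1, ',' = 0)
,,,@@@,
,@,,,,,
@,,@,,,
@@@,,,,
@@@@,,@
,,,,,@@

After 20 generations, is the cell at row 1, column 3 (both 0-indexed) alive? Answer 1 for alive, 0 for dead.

step 0: ,,,@@@,
,@,,,,,
@,,@,,,
@@@,,,,
@@@@,,@
,,,,,@@
step 1: ,,,,@@@
,,@@,,,
@,,,,,,
,,,,,,,
,,,@,@,
,@,,,,,
step 2: ,,@@@@,
,,,@@@@
,,,,,,,
,,,,,,,
,,,,,,,
,,,,,,@
step 3: ,,@,,,,
,,@,,,@
,,,,@@,
,,,,,,,
,,,,,,,
,,,@@@,
step 4: ,,@,@@,
,,,@,@,
,,,,,@,
,,,,,,,
,,,,@,,
,,,@@,,
step 5: ,,@,,@,
,,,@,@@
,,,,@,,
,,,,,,,
,,,@@,,
,,,,,,,
step 6: ,,,,@@@
,,,@,@@
,,,,@@,
,,,@@,,
,,,,,,,
,,,@@,,
step 7: ,,,,,,@
,,,@,,,
,,,,,,@
,,,@@@,
,,,,,,,
,,,@@,,
step 8: ,,,@@,,
,,,,,,,
,,,@,@,
,,,,@@,
,,,,,@,
,,,,,,,
step 9: ,,,,,,,
,,,@,,,
,,,,,@,
,,,,,@@
,,,,@@,
,,,,@,,
step 10: ,,,,,,,
,,,,,,,
,,,,@@@
,,,,,,@
,,,,@,@
,,,,@@,
step 11: ,,,,,,,
,,,,,@,
,,,,,@@
@,,,@,@
,,,,@,@
,,,,@@,
step 12: ,,,,@@,
,,,,,@@
@,,,@,,
@,,,@,,
@,,@@,@
,,,,@@,
step 13: ,,,,,,,
,,,,,,@
@,,,@,,
@@,,@,,
@,,@,,@
,,,,,,,
step 14: ,,,,,,,
,,,,,,,
@@,,,@@
,@,@@@,
@@,,,,@
,,,,,,,
step 15: ,,,,,,,
@,,,,,@
@@@,,@@
,,,,@,,
@@@,@@@
@,,,,,,
step 16: @,,,,,@
,,,,,@,
,@,,,@,
,,,,@,,
@@,@@@@
@,,,,@,
step 17: @,,,,@,
@,,,,@,
,,,,@@,
,@@@,,,
@@,@,,,
,,,,,,,
step 18: ,,,,,,,
,,,,,@,
,@@@@@@
@@,@,,,
@@,@,,,
@@,,,,@
step 19: @,,,,,@
,,@@,@@
,@,@,@@
,,,,,@,
,,,,,,,
,@@,,,@
step 20: ,,,@,,,
,@@@,,,
@,,@,,,
,,,,@@@
,,,,,,,
,@,,,,@

1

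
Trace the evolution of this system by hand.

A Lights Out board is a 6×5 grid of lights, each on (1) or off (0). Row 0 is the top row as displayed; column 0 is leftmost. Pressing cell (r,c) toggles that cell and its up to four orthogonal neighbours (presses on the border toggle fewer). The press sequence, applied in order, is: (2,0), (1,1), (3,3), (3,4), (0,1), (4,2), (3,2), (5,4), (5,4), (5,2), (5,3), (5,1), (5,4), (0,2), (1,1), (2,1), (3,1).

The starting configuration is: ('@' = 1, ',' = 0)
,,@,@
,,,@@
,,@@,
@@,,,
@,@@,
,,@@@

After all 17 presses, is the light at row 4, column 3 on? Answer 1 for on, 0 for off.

0

t=0: ,,@,@
,,,@@
,,@@,
@@,,,
@,@@,
,,@@@
t=1: ,,@,@
@,,@@
@@@@,
,@,,,
@,@@,
,,@@@
t=2: ,@@,@
,@@@@
@,@@,
,@,,,
@,@@,
,,@@@
t=3: ,@@,@
,@@@@
@,@,,
,@@@@
@,@,,
,,@@@
t=4: ,@@,@
,@@@@
@,@,@
,@@,,
@,@,@
,,@@@
t=5: @,,,@
,,@@@
@,@,@
,@@,,
@,@,@
,,@@@
t=6: @,,,@
,,@@@
@,@,@
,@,,,
@@,@@
,,,@@
t=7: @,,,@
,,@@@
@,,,@
,,@@,
@@@@@
,,,@@
t=8: @,,,@
,,@@@
@,,,@
,,@@,
@@@@,
,,,,,
t=9: @,,,@
,,@@@
@,,,@
,,@@,
@@@@@
,,,@@
t=10: @,,,@
,,@@@
@,,,@
,,@@,
@@,@@
,@@,@
t=11: @,,,@
,,@@@
@,,,@
,,@@,
@@,,@
,@,@,
t=12: @,,,@
,,@@@
@,,,@
,,@@,
@,,,@
@,@@,
t=13: @,,,@
,,@@@
@,,,@
,,@@,
@,,,,
@,@,@
t=14: @@@@@
,,,@@
@,,,@
,,@@,
@,,,,
@,@,@
t=15: @,@@@
@@@@@
@@,,@
,,@@,
@,,,,
@,@,@
t=16: @,@@@
@,@@@
,,@,@
,@@@,
@,,,,
@,@,@
t=17: @,@@@
@,@@@
,@@,@
@,,@,
@@,,,
@,@,@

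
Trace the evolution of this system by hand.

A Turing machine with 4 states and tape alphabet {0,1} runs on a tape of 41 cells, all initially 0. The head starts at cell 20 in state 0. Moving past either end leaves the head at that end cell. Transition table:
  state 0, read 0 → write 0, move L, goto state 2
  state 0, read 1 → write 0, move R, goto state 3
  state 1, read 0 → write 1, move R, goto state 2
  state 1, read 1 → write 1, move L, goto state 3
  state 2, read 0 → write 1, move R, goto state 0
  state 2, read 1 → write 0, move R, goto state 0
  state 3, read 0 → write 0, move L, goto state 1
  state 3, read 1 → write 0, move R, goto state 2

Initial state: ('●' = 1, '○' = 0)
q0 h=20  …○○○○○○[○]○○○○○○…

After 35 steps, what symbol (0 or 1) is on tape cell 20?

0

t=0: q0 h=20  …○○○○○○[○]○○○○○○…
t=1: q2 h=19  …○○○○○○[○]○○○○○○…
t=2: q0 h=20  …○○○○○●[○]○○○○○○…
t=3: q2 h=19  …○○○○○○[●]○○○○○○…
t=4: q0 h=20  …○○○○○○[○]○○○○○○…
t=5: q2 h=19  …○○○○○○[○]○○○○○○…
t=6: q0 h=20  …○○○○○●[○]○○○○○○…
t=7: q2 h=19  …○○○○○○[●]○○○○○○…
t=8: q0 h=20  …○○○○○○[○]○○○○○○…
t=9: q2 h=19  …○○○○○○[○]○○○○○○…
t=10: q0 h=20  …○○○○○●[○]○○○○○○…
t=11: q2 h=19  …○○○○○○[●]○○○○○○…
t=12: q0 h=20  …○○○○○○[○]○○○○○○…
t=13: q2 h=19  …○○○○○○[○]○○○○○○…
t=14: q0 h=20  …○○○○○●[○]○○○○○○…
t=15: q2 h=19  …○○○○○○[●]○○○○○○…
t=16: q0 h=20  …○○○○○○[○]○○○○○○…
t=17: q2 h=19  …○○○○○○[○]○○○○○○…
t=18: q0 h=20  …○○○○○●[○]○○○○○○…
t=19: q2 h=19  …○○○○○○[●]○○○○○○…
t=20: q0 h=20  …○○○○○○[○]○○○○○○…
t=21: q2 h=19  …○○○○○○[○]○○○○○○…
t=22: q0 h=20  …○○○○○●[○]○○○○○○…
t=23: q2 h=19  …○○○○○○[●]○○○○○○…
t=24: q0 h=20  …○○○○○○[○]○○○○○○…
t=25: q2 h=19  …○○○○○○[○]○○○○○○…
t=26: q0 h=20  …○○○○○●[○]○○○○○○…
t=27: q2 h=19  …○○○○○○[●]○○○○○○…
t=28: q0 h=20  …○○○○○○[○]○○○○○○…
t=29: q2 h=19  …○○○○○○[○]○○○○○○…
t=30: q0 h=20  …○○○○○●[○]○○○○○○…
t=31: q2 h=19  …○○○○○○[●]○○○○○○…
t=32: q0 h=20  …○○○○○○[○]○○○○○○…
t=33: q2 h=19  …○○○○○○[○]○○○○○○…
t=34: q0 h=20  …○○○○○●[○]○○○○○○…
t=35: q2 h=19  …○○○○○○[●]○○○○○○…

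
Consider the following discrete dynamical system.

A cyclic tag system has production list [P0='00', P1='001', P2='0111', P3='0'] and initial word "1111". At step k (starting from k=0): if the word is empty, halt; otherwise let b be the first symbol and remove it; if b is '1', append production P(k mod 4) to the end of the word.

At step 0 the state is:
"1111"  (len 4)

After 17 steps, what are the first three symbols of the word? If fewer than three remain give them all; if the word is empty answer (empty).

step 0: "1111"  (len 4)
step 1: "11100"  (len 5)
step 2: "1100001"  (len 7)
step 3: "1000010111"  (len 10)
step 4: "0000101110"  (len 10)
step 5: "000101110"  (len 9)
step 6: "00101110"  (len 8)
step 7: "0101110"  (len 7)
step 8: "101110"  (len 6)
step 9: "0111000"  (len 7)
step 10: "111000"  (len 6)
step 11: "110000111"  (len 9)
step 12: "100001110"  (len 9)
step 13: "0000111000"  (len 10)
step 14: "000111000"  (len 9)
step 15: "00111000"  (len 8)
step 16: "0111000"  (len 7)
step 17: "111000"  (len 6)

111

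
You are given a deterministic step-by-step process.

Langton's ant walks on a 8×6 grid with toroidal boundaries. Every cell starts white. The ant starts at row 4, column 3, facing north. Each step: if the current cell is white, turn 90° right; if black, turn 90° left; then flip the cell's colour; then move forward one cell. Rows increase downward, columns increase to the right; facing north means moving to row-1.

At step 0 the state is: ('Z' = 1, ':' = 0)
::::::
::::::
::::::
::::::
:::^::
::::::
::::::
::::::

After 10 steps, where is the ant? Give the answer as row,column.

5,2

gen 0: ::::::
::::::
::::::
::::::
:::^::
::::::
::::::
::::::
gen 1: ::::::
::::::
::::::
::::::
:::Z>:
::::::
::::::
::::::
gen 2: ::::::
::::::
::::::
::::::
:::ZZ:
::::v:
::::::
::::::
gen 3: ::::::
::::::
::::::
::::::
:::ZZ:
:::<Z:
::::::
::::::
gen 4: ::::::
::::::
::::::
::::::
:::^Z:
:::ZZ:
::::::
::::::
gen 5: ::::::
::::::
::::::
::::::
::<:Z:
:::ZZ:
::::::
::::::
gen 6: ::::::
::::::
::::::
::^:::
::Z:Z:
:::ZZ:
::::::
::::::
gen 7: ::::::
::::::
::::::
::Z>::
::Z:Z:
:::ZZ:
::::::
::::::
gen 8: ::::::
::::::
::::::
::ZZ::
::ZvZ:
:::ZZ:
::::::
::::::
gen 9: ::::::
::::::
::::::
::ZZ::
::<ZZ:
:::ZZ:
::::::
::::::
gen 10: ::::::
::::::
::::::
::ZZ::
:::ZZ:
::vZZ:
::::::
::::::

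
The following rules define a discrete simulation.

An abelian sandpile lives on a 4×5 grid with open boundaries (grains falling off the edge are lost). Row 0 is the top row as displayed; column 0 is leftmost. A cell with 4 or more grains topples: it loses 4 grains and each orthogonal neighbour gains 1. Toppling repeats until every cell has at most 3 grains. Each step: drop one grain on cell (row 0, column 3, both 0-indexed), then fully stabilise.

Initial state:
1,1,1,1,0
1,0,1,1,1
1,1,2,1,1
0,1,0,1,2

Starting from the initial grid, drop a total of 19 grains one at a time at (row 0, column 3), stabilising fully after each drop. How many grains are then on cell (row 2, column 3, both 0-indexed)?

[0] 1,1,1,1,0
1,0,1,1,1
1,1,2,1,1
0,1,0,1,2
[1] 1,1,1,2,0
1,0,1,1,1
1,1,2,1,1
0,1,0,1,2
[2] 1,1,1,3,0
1,0,1,1,1
1,1,2,1,1
0,1,0,1,2
[3] 1,1,2,0,1
1,0,1,2,1
1,1,2,1,1
0,1,0,1,2
[4] 1,1,2,1,1
1,0,1,2,1
1,1,2,1,1
0,1,0,1,2
[5] 1,1,2,2,1
1,0,1,2,1
1,1,2,1,1
0,1,0,1,2
[6] 1,1,2,3,1
1,0,1,2,1
1,1,2,1,1
0,1,0,1,2
[7] 1,1,3,0,2
1,0,1,3,1
1,1,2,1,1
0,1,0,1,2
[8] 1,1,3,1,2
1,0,1,3,1
1,1,2,1,1
0,1,0,1,2
[9] 1,1,3,2,2
1,0,1,3,1
1,1,2,1,1
0,1,0,1,2
[10] 1,1,3,3,2
1,0,1,3,1
1,1,2,1,1
0,1,0,1,2
[11] 1,2,0,2,3
1,0,3,0,2
1,1,2,2,1
0,1,0,1,2
[12] 1,2,0,3,3
1,0,3,0,2
1,1,2,2,1
0,1,0,1,2
[13] 1,2,1,1,0
1,0,3,1,3
1,1,2,2,1
0,1,0,1,2
[14] 1,2,1,2,0
1,0,3,1,3
1,1,2,2,1
0,1,0,1,2
[15] 1,2,1,3,0
1,0,3,1,3
1,1,2,2,1
0,1,0,1,2
[16] 1,2,2,0,1
1,0,3,2,3
1,1,2,2,1
0,1,0,1,2
[17] 1,2,2,1,1
1,0,3,2,3
1,1,2,2,1
0,1,0,1,2
[18] 1,2,2,2,1
1,0,3,2,3
1,1,2,2,1
0,1,0,1,2
[19] 1,2,2,3,1
1,0,3,2,3
1,1,2,2,1
0,1,0,1,2

2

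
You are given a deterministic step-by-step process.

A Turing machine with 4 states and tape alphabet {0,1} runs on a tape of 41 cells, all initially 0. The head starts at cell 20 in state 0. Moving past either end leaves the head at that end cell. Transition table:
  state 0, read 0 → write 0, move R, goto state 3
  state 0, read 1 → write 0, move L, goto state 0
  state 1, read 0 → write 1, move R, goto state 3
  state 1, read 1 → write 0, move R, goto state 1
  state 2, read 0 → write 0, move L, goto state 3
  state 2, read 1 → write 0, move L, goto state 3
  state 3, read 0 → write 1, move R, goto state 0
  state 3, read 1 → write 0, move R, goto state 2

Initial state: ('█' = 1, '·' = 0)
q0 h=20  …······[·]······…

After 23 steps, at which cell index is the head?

gen 0: q0 h=20  …······[·]······…
gen 1: q3 h=21  …······[·]······…
gen 2: q0 h=22  …·····█[·]······…
gen 3: q3 h=23  …····█·[·]······…
gen 4: q0 h=24  …···█·█[·]······…
gen 5: q3 h=25  …··█·█·[·]······…
gen 6: q0 h=26  …·█·█·█[·]······…
gen 7: q3 h=27  …█·█·█·[·]······…
gen 8: q0 h=28  …·█·█·█[·]······…
gen 9: q3 h=29  …█·█·█·[·]······…
gen 10: q0 h=30  …·█·█·█[·]······…
gen 11: q3 h=31  …█·█·█·[·]······…
gen 12: q0 h=32  …·█·█·█[·]······…
gen 13: q3 h=33  …█·█·█·[·]······…
gen 14: q0 h=34  …·█·█·█[·]······|
gen 15: q3 h=35  …█·█·█·[·]·····|
gen 16: q0 h=36  …·█·█·█[·]····|
gen 17: q3 h=37  …█·█·█·[·]···|
gen 18: q0 h=38  …·█·█·█[·]··|
gen 19: q3 h=39  …█·█·█·[·]·|
gen 20: q0 h=40  …·█·█·█[·]|
gen 21: q3 h=40  …·█·█·█[·]|
gen 22: q0 h=40  …·█·█·█[█]|
gen 23: q0 h=39  …█·█·█·[█]·|

39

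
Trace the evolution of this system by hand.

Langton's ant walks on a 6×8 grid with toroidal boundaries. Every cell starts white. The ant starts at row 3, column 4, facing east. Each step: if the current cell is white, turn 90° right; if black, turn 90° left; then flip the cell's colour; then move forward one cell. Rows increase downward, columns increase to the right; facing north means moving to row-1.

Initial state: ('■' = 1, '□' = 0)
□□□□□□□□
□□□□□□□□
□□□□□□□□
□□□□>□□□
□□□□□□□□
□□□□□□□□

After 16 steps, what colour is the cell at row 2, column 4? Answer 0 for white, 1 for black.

0) □□□□□□□□
□□□□□□□□
□□□□□□□□
□□□□>□□□
□□□□□□□□
□□□□□□□□
1) □□□□□□□□
□□□□□□□□
□□□□□□□□
□□□□■□□□
□□□□v□□□
□□□□□□□□
2) □□□□□□□□
□□□□□□□□
□□□□□□□□
□□□□■□□□
□□□<■□□□
□□□□□□□□
3) □□□□□□□□
□□□□□□□□
□□□□□□□□
□□□^■□□□
□□□■■□□□
□□□□□□□□
4) □□□□□□□□
□□□□□□□□
□□□□□□□□
□□□■>□□□
□□□■■□□□
□□□□□□□□
5) □□□□□□□□
□□□□□□□□
□□□□^□□□
□□□■□□□□
□□□■■□□□
□□□□□□□□
6) □□□□□□□□
□□□□□□□□
□□□□■>□□
□□□■□□□□
□□□■■□□□
□□□□□□□□
7) □□□□□□□□
□□□□□□□□
□□□□■■□□
□□□■□v□□
□□□■■□□□
□□□□□□□□
8) □□□□□□□□
□□□□□□□□
□□□□■■□□
□□□■<■□□
□□□■■□□□
□□□□□□□□
9) □□□□□□□□
□□□□□□□□
□□□□^■□□
□□□■■■□□
□□□■■□□□
□□□□□□□□
10) □□□□□□□□
□□□□□□□□
□□□<□■□□
□□□■■■□□
□□□■■□□□
□□□□□□□□
11) □□□□□□□□
□□□^□□□□
□□□■□■□□
□□□■■■□□
□□□■■□□□
□□□□□□□□
12) □□□□□□□□
□□□■>□□□
□□□■□■□□
□□□■■■□□
□□□■■□□□
□□□□□□□□
13) □□□□□□□□
□□□■■□□□
□□□■v■□□
□□□■■■□□
□□□■■□□□
□□□□□□□□
14) □□□□□□□□
□□□■■□□□
□□□<■■□□
□□□■■■□□
□□□■■□□□
□□□□□□□□
15) □□□□□□□□
□□□■■□□□
□□□□■■□□
□□□v■■□□
□□□■■□□□
□□□□□□□□
16) □□□□□□□□
□□□■■□□□
□□□□■■□□
□□□□>■□□
□□□■■□□□
□□□□□□□□

1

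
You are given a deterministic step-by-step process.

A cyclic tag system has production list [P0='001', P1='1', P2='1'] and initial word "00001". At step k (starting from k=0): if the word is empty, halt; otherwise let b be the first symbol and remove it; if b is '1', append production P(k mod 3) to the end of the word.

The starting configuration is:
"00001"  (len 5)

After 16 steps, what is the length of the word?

3

gen 0: "00001"  (len 5)
gen 1: "0001"  (len 4)
gen 2: "001"  (len 3)
gen 3: "01"  (len 2)
gen 4: "1"  (len 1)
gen 5: "1"  (len 1)
gen 6: "1"  (len 1)
gen 7: "001"  (len 3)
gen 8: "01"  (len 2)
gen 9: "1"  (len 1)
gen 10: "001"  (len 3)
gen 11: "01"  (len 2)
gen 12: "1"  (len 1)
gen 13: "001"  (len 3)
gen 14: "01"  (len 2)
gen 15: "1"  (len 1)
gen 16: "001"  (len 3)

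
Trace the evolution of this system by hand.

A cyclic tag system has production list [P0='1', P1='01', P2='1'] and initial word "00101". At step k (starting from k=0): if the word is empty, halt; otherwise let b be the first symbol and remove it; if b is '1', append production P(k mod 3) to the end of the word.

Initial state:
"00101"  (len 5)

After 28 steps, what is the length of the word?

2

step 0: "00101"  (len 5)
step 1: "0101"  (len 4)
step 2: "101"  (len 3)
step 3: "011"  (len 3)
step 4: "11"  (len 2)
step 5: "101"  (len 3)
step 6: "011"  (len 3)
step 7: "11"  (len 2)
step 8: "101"  (len 3)
step 9: "011"  (len 3)
step 10: "11"  (len 2)
step 11: "101"  (len 3)
step 12: "011"  (len 3)
step 13: "11"  (len 2)
step 14: "101"  (len 3)
step 15: "011"  (len 3)
step 16: "11"  (len 2)
step 17: "101"  (len 3)
step 18: "011"  (len 3)
step 19: "11"  (len 2)
step 20: "101"  (len 3)
step 21: "011"  (len 3)
step 22: "11"  (len 2)
step 23: "101"  (len 3)
step 24: "011"  (len 3)
step 25: "11"  (len 2)
step 26: "101"  (len 3)
step 27: "011"  (len 3)
step 28: "11"  (len 2)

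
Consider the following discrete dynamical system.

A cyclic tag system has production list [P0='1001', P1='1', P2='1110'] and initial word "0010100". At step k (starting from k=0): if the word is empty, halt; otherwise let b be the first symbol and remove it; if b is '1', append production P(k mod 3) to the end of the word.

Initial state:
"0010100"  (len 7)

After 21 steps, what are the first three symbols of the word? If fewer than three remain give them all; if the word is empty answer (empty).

111

step 0: "0010100"  (len 7)
step 1: "010100"  (len 6)
step 2: "10100"  (len 5)
step 3: "01001110"  (len 8)
step 4: "1001110"  (len 7)
step 5: "0011101"  (len 7)
step 6: "011101"  (len 6)
step 7: "11101"  (len 5)
step 8: "11011"  (len 5)
step 9: "10111110"  (len 8)
step 10: "01111101001"  (len 11)
step 11: "1111101001"  (len 10)
step 12: "1111010011110"  (len 13)
step 13: "1110100111101001"  (len 16)
step 14: "1101001111010011"  (len 16)
step 15: "1010011110100111110"  (len 19)
step 16: "0100111101001111101001"  (len 22)
step 17: "100111101001111101001"  (len 21)
step 18: "001111010011111010011110"  (len 24)
step 19: "01111010011111010011110"  (len 23)
step 20: "1111010011111010011110"  (len 22)
step 21: "1110100111110100111101110"  (len 25)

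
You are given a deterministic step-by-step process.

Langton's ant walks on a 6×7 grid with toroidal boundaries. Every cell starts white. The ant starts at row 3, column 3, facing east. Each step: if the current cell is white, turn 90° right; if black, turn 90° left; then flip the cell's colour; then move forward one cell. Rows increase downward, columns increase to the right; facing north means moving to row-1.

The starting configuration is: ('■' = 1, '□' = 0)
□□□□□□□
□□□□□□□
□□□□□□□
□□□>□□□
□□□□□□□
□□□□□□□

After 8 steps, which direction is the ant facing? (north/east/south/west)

step 0: □□□□□□□
□□□□□□□
□□□□□□□
□□□>□□□
□□□□□□□
□□□□□□□
step 1: □□□□□□□
□□□□□□□
□□□□□□□
□□□■□□□
□□□v□□□
□□□□□□□
step 2: □□□□□□□
□□□□□□□
□□□□□□□
□□□■□□□
□□<■□□□
□□□□□□□
step 3: □□□□□□□
□□□□□□□
□□□□□□□
□□^■□□□
□□■■□□□
□□□□□□□
step 4: □□□□□□□
□□□□□□□
□□□□□□□
□□■>□□□
□□■■□□□
□□□□□□□
step 5: □□□□□□□
□□□□□□□
□□□^□□□
□□■□□□□
□□■■□□□
□□□□□□□
step 6: □□□□□□□
□□□□□□□
□□□■>□□
□□■□□□□
□□■■□□□
□□□□□□□
step 7: □□□□□□□
□□□□□□□
□□□■■□□
□□■□v□□
□□■■□□□
□□□□□□□
step 8: □□□□□□□
□□□□□□□
□□□■■□□
□□■<■□□
□□■■□□□
□□□□□□□

west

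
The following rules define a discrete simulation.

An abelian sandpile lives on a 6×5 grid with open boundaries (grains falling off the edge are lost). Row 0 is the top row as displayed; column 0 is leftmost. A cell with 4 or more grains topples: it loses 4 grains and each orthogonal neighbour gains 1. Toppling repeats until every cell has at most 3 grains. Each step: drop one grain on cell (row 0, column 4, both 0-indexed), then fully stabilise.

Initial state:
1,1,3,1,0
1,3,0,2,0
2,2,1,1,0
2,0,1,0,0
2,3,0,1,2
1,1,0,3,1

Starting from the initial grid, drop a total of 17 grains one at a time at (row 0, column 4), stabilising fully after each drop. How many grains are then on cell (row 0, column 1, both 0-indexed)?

2

k=0  1,1,3,1,0
1,3,0,2,0
2,2,1,1,0
2,0,1,0,0
2,3,0,1,2
1,1,0,3,1
k=1  1,1,3,1,1
1,3,0,2,0
2,2,1,1,0
2,0,1,0,0
2,3,0,1,2
1,1,0,3,1
k=2  1,1,3,1,2
1,3,0,2,0
2,2,1,1,0
2,0,1,0,0
2,3,0,1,2
1,1,0,3,1
k=3  1,1,3,1,3
1,3,0,2,0
2,2,1,1,0
2,0,1,0,0
2,3,0,1,2
1,1,0,3,1
k=4  1,1,3,2,0
1,3,0,2,1
2,2,1,1,0
2,0,1,0,0
2,3,0,1,2
1,1,0,3,1
k=5  1,1,3,2,1
1,3,0,2,1
2,2,1,1,0
2,0,1,0,0
2,3,0,1,2
1,1,0,3,1
k=6  1,1,3,2,2
1,3,0,2,1
2,2,1,1,0
2,0,1,0,0
2,3,0,1,2
1,1,0,3,1
k=7  1,1,3,2,3
1,3,0,2,1
2,2,1,1,0
2,0,1,0,0
2,3,0,1,2
1,1,0,3,1
k=8  1,1,3,3,0
1,3,0,2,2
2,2,1,1,0
2,0,1,0,0
2,3,0,1,2
1,1,0,3,1
k=9  1,1,3,3,1
1,3,0,2,2
2,2,1,1,0
2,0,1,0,0
2,3,0,1,2
1,1,0,3,1
k=10  1,1,3,3,2
1,3,0,2,2
2,2,1,1,0
2,0,1,0,0
2,3,0,1,2
1,1,0,3,1
k=11  1,1,3,3,3
1,3,0,2,2
2,2,1,1,0
2,0,1,0,0
2,3,0,1,2
1,1,0,3,1
k=12  1,2,0,1,1
1,3,1,3,3
2,2,1,1,0
2,0,1,0,0
2,3,0,1,2
1,1,0,3,1
k=13  1,2,0,1,2
1,3,1,3,3
2,2,1,1,0
2,0,1,0,0
2,3,0,1,2
1,1,0,3,1
k=14  1,2,0,1,3
1,3,1,3,3
2,2,1,1,0
2,0,1,0,0
2,3,0,1,2
1,1,0,3,1
k=15  1,2,0,3,1
1,3,2,0,1
2,2,1,2,1
2,0,1,0,0
2,3,0,1,2
1,1,0,3,1
k=16  1,2,0,3,2
1,3,2,0,1
2,2,1,2,1
2,0,1,0,0
2,3,0,1,2
1,1,0,3,1
k=17  1,2,0,3,3
1,3,2,0,1
2,2,1,2,1
2,0,1,0,0
2,3,0,1,2
1,1,0,3,1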